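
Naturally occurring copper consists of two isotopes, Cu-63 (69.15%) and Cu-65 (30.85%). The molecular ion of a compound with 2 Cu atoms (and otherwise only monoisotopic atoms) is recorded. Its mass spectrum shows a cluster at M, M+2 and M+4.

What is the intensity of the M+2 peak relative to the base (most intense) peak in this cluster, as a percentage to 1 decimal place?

89.2%

(0.6915 + 0.3085)^2 gives M 0.4782, M+2 0.4267, M+4 0.0952; the largest is M.
P(M) = C(2,0) × 0.6915^2 × 0.3085^0 = 1 × 0.47817225 × 1.0000 = 0.478172 (base)
P(M+2) = C(2,1) × 0.6915^1 × 0.3085^1 = 2 × 0.6915 × 0.3085 = 0.426656
Relative intensity = 0.426656 / 0.478172 × 100 = 89.2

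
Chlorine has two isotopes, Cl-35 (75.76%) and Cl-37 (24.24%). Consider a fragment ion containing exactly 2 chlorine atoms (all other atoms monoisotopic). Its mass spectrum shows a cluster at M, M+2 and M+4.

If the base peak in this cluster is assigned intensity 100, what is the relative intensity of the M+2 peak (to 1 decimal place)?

64.0

Term probabilities: M 0.5740, M+2 0.3673, M+4 0.0588. Base peak = M.
P(M) = C(2,0) × 0.7576^2 × 0.2424^0 = 1 × 0.57395776 × 1.0000 = 0.573958 (base)
P(M+2) = C(2,1) × 0.7576^1 × 0.2424^1 = 2 × 0.7576 × 0.2424 = 0.367284
Relative intensity = 0.367284 / 0.573958 × 100 = 64.0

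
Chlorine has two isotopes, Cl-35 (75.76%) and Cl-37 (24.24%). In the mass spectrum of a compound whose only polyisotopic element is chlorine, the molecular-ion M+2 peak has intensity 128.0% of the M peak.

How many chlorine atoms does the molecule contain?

4

With n Cl atoms, P(M+2)/P(M) = C(n,1)·p^(n−1)q / p^n = n·q/p = n · 0.2424/0.7576.
n = 1.280 × 0.7576/0.2424 = 4.00 ≈ 4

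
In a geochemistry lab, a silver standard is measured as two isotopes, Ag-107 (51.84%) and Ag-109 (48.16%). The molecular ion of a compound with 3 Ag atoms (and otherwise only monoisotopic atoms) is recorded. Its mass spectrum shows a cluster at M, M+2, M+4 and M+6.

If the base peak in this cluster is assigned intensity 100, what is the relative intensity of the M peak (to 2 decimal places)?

Term probabilities: M 0.1393, M+2 0.3883, M+4 0.3607, M+6 0.1117. Base peak = M+2.
P(M+2) = C(3,1) × 0.5184^2 × 0.4816^1 = 3 × 0.26873856 × 0.4816 = 0.388273 (base)
P(M) = C(3,0) × 0.5184^3 × 0.4816^0 = 1 × 0.13931407 × 1.0000 = 0.139314
Relative intensity = 0.139314 / 0.388273 × 100 = 35.88

35.88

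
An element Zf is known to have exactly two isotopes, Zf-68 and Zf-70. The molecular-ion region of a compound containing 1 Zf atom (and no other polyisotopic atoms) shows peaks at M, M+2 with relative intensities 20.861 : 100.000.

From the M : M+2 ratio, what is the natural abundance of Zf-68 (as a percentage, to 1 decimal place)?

17.3%

Let p = fractional abundance of Zf-68. I(M+2)/I(M) = [C(1,1)·p^0·(1−p)] / p^1 = 1·(1−p)/p = 100.000/20.861 = 4.7936
(1−p)/p = 4.7936/1 = 4.7936  ⇒  p = 1/(1 + 4.7936) = 0.1726
Zf-68: 17.3%, Zf-70: 82.7%.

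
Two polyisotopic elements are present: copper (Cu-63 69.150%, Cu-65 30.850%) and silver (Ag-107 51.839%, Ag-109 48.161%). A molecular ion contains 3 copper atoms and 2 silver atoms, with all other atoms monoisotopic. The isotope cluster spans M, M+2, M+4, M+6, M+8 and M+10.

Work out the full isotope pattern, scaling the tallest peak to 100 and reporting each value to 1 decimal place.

25.3 : 81.0 : 100.0 : 59.6 : 17.2 : 1.9

Copper pattern (n=3): 0.33065611 : 0.44254842 : 0.19743483 : 0.02936064
Silver pattern (n=2): 0.26872819 : 0.49932362 : 0.23194819
Convolve the two distributions (both contribute in 2-u steps):
  M: 0.33065611×0.26872819 = 0.088857
  M+2: 0.33065611×0.49932362 + 0.44254842×0.26872819 = 0.284030
  M+4: 0.33065611×0.23194819 + 0.44254842×0.49932362 + 0.19743483×0.26872819 = 0.350726
  M+6: 0.44254842×0.23194819 + 0.19743483×0.49932362 + 0.02936064×0.26872819 = 0.209122
  M+8: 0.19743483×0.23194819 + 0.02936064×0.49932362 = 0.060455
  M+10: 0.02936064×0.23194819 = 0.006810
Scale to base peak (0.350726) = 100: 25.3 : 81.0 : 100.0 : 59.6 : 17.2 : 1.9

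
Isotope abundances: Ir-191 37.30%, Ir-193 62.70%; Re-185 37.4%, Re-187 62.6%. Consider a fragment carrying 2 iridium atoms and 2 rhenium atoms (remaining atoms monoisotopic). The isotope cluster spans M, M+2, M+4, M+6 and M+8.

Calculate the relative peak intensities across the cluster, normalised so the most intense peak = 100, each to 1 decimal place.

Iridium pattern (n=2): 0.139129 : 0.467742 : 0.393129
Rhenium pattern (n=2): 0.139876 : 0.468248 : 0.391876
Convolve the two distributions (both contribute in 2-u steps):
  M: 0.139129×0.139876 = 0.019461
  M+2: 0.139129×0.468248 + 0.467742×0.139876 = 0.130573
  M+4: 0.139129×0.391876 + 0.467742×0.468248 + 0.393129×0.139876 = 0.328530
  M+6: 0.467742×0.391876 + 0.393129×0.468248 = 0.367379
  M+8: 0.393129×0.391876 = 0.154058
Scale to base peak (0.367379) = 100: 5.3 : 35.5 : 89.4 : 100.0 : 41.9

5.3 : 35.5 : 89.4 : 100.0 : 41.9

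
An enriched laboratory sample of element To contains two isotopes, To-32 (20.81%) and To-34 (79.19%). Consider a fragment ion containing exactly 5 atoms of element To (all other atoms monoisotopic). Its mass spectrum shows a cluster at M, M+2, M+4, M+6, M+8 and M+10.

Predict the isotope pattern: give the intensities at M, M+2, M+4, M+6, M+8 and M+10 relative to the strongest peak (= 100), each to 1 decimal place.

0.1 : 1.8 : 13.8 : 52.6 : 100.0 : 76.1

The 5 To atoms are independent, so intensities follow the terms of (0.2081 + 0.7919)^5.
P(M) = 0.2081^5 = 0.000390
P(M+2) = 5 × 0.2081^4 × 0.7919^1 = 0.007426
P(M+4) = 10 × 0.2081^3 × 0.7919^2 = 0.056514
P(M+6) = 10 × 0.2081^2 × 0.7919^3 = 0.215058
P(M+8) = 5 × 0.2081^1 × 0.7919^4 = 0.409189
P(M+10) = 0.7919^5 = 0.311424
The M+8 peak is largest (0.409189); scaling to 100 gives 0.1 : 1.8 : 13.8 : 52.6 : 100.0 : 76.1.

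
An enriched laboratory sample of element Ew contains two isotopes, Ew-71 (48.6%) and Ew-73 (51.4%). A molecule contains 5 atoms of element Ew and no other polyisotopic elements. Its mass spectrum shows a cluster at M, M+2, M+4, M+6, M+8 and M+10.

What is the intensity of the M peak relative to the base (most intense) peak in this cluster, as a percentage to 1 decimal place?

Binomial terms of (0.486 + 0.514)^5: M 0.0271, M+2 0.1434, M+4 0.3033, M+6 0.3207, M+8 0.1696, M+10 0.0359 → M+6 is the base peak.
P(M+6) = C(5,3) × 0.486^2 × 0.514^3 = 10 × 0.236196 × 0.13579674 = 0.320746 (base)
P(M) = C(5,0) × 0.486^5 × 0.514^0 = 1 × 0.02711324 × 1.0000 = 0.027113
Relative intensity = 0.027113 / 0.320746 × 100 = 8.5

8.5%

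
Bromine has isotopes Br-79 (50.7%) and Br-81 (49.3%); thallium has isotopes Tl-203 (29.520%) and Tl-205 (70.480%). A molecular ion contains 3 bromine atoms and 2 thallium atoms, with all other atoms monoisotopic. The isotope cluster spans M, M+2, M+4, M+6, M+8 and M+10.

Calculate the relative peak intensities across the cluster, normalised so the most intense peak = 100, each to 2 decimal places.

3.22 : 24.74 : 72.26 : 100.00 : 66.12 : 16.86

Bromine pattern (n=3): 0.13032384 : 0.38017547 : 0.36967753 : 0.11982316
Thallium pattern (n=2): 0.08714304 : 0.41611392 : 0.49674304
Convolve the two distributions (both contribute in 2-u steps):
  M: 0.13032384×0.08714304 = 0.011357
  M+2: 0.13032384×0.41611392 + 0.38017547×0.08714304 = 0.087359
  M+4: 0.13032384×0.49674304 + 0.38017547×0.41611392 + 0.36967753×0.08714304 = 0.255149
  M+6: 0.38017547×0.49674304 + 0.36967753×0.41611392 + 0.11982316×0.08714304 = 0.353119
  M+8: 0.36967753×0.49674304 + 0.11982316×0.41611392 = 0.233495
  M+10: 0.11982316×0.49674304 = 0.059521
Scale to base peak (0.353119) = 100: 3.22 : 24.74 : 72.26 : 100.00 : 66.12 : 16.86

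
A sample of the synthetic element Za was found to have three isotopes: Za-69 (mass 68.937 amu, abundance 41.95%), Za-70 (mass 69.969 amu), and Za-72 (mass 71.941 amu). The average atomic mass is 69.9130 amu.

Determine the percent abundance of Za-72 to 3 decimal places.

The remaining 58.05% is split between Za-70 (fraction x) and Za-72 (fraction 0.5805 − x).
Substituting: 69.969x + 71.941(0.5805 − x) = 40.9939285
(69.969 − 71.941)x = -0.767822  ⇒  x = 0.38936, y = 0.19114
Za-70: 38.936%, Za-72: 19.114%.

19.114%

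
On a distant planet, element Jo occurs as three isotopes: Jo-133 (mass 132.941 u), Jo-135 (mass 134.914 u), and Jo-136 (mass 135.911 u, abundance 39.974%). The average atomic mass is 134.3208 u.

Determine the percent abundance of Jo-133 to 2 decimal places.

50.27%

Let x and y be the fractions of Jo-133 and Jo-135. Then x + y = 1 − 0.39974 = 0.60026 and 132.941x + 134.914y = 134.3208 − 0.39974×135.911 = 79.99173686.
Substituting: 132.941x + 134.914(0.60026 − x) = 79.99173686
(132.941 − 134.914)x = -0.99174078  ⇒  x = 0.50266, y = 0.09760
Jo-133: 50.27%, Jo-135: 9.76%.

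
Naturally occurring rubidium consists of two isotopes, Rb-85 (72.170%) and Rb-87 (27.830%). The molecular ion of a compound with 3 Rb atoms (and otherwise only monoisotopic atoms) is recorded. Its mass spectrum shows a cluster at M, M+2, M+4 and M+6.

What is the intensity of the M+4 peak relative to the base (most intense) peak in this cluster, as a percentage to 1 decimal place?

38.6%

Binomial terms of (0.72170 + 0.27830)^3: M 0.3759, M+2 0.4349, M+4 0.1677, M+6 0.0216 → M+2 is the base peak.
P(M+2) = C(3,1) × 0.72170^2 × 0.27830^1 = 3 × 0.52085089 × 0.2783 = 0.434858 (base)
P(M+4) = C(3,2) × 0.72170^1 × 0.27830^2 = 3 × 0.7217 × 0.07745089 = 0.167689
Relative intensity = 0.167689 / 0.434858 × 100 = 38.6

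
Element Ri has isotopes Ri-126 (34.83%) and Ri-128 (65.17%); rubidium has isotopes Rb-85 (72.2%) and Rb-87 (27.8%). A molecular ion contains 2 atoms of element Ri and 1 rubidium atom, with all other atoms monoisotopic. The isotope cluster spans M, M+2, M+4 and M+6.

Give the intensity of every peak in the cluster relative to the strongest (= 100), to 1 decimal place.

Element Ri pattern (n=2): 0.12131289 : 0.45397422 : 0.42471289
Rubidium pattern (n=1): 0.7220 : 0.2780
Convolve the two distributions (both contribute in 2-u steps):
  M: 0.12131289×0.7220 = 0.087588
  M+2: 0.12131289×0.2780 + 0.45397422×0.7220 = 0.361494
  M+4: 0.45397422×0.2780 + 0.42471289×0.7220 = 0.432848
  M+6: 0.42471289×0.2780 = 0.118070
Scale to base peak (0.432848) = 100: 20.2 : 83.5 : 100.0 : 27.3

20.2 : 83.5 : 100.0 : 27.3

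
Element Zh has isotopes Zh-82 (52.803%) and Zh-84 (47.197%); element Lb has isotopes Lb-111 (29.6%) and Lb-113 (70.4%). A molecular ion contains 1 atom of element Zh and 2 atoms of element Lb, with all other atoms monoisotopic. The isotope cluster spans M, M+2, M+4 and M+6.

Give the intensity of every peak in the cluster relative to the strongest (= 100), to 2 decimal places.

10.09 : 57.03 : 100.00 : 51.03

Element Zh pattern (n=1): 0.52803 : 0.47197
Element Lb pattern (n=2): 0.087616 : 0.416768 : 0.495616
Convolve the two distributions (both contribute in 2-u steps):
  M: 0.52803×0.087616 = 0.046264
  M+2: 0.52803×0.416768 + 0.47197×0.087616 = 0.261418
  M+4: 0.52803×0.495616 + 0.47197×0.416768 = 0.458402
  M+6: 0.47197×0.495616 = 0.233916
Scale to base peak (0.458402) = 100: 10.09 : 57.03 : 100.00 : 51.03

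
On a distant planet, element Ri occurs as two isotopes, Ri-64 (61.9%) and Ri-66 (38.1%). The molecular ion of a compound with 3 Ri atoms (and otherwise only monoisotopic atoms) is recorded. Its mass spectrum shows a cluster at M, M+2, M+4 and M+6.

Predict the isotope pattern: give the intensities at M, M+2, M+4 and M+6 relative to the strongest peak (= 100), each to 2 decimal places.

The 3 Ri atoms are independent, so intensities follow the terms of (0.619 + 0.381)^3.
P(M) = 0.619^3 = 0.237177
P(M+2) = 3 × 0.619^2 × 0.381^1 = 0.437953
P(M+4) = 3 × 0.619^1 × 0.381^2 = 0.269564
P(M+6) = 0.381^3 = 0.055306
The M+2 peak is largest (0.437953); scaling to 100 gives 54.16 : 100.00 : 61.55 : 12.63.

54.16 : 100.00 : 61.55 : 12.63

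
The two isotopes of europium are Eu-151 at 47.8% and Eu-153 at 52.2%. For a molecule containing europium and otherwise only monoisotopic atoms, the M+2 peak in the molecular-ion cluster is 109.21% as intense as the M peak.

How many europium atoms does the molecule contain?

For n independent Eu atoms, I(M+2)/I(M) = n · (abundance Eu-153) / (abundance Eu-151) = n · 0.522/0.478.
n = 1.0921 × 0.478/0.522 = 1.00 ≈ 1

1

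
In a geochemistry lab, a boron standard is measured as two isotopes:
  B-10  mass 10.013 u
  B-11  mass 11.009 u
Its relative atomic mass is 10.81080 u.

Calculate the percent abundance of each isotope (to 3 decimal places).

B-10: 19.900%, B-11: 80.100%

Writing the weighted mean with unknown fraction x of B-10:
10.013·x + 11.009·(1 − x) = 10.81080
(10.013 − 11.009)·x = 10.81080 − 11.009
x = -0.19820 / -0.996 = 0.19900 → 19.900% B-10, 80.100% B-11.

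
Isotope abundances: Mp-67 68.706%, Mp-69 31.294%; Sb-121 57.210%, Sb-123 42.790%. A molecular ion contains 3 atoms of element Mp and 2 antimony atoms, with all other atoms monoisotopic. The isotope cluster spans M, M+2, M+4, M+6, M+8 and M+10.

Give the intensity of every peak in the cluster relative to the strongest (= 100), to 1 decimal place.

Element Mp pattern (n=3): 0.32432766 : 0.44317134 : 0.20185433 : 0.03064667
Antimony pattern (n=2): 0.32729841 : 0.48960318 : 0.18309841
Convolve the two distributions (both contribute in 2-u steps):
  M: 0.32432766×0.32729841 = 0.106152
  M+2: 0.32432766×0.48960318 + 0.44317134×0.32729841 = 0.303841
  M+4: 0.32432766×0.18309841 + 0.44317134×0.48960318 + 0.20185433×0.32729841 = 0.342429
  M+6: 0.44317134×0.18309841 + 0.20185433×0.48960318 + 0.03064667×0.32729841 = 0.190003
  M+8: 0.20185433×0.18309841 + 0.03064667×0.48960318 = 0.051964
  M+10: 0.03064667×0.18309841 = 0.005611
Scale to base peak (0.342429) = 100: 31.0 : 88.7 : 100.0 : 55.5 : 15.2 : 1.6

31.0 : 88.7 : 100.0 : 55.5 : 15.2 : 1.6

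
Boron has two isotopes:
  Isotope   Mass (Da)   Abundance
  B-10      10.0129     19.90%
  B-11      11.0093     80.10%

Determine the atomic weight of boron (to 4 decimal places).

10.8110 Da

Ar = Σ fᵢ·mᵢ = 0.1990 × 10.0129 + 0.8010 × 11.0093
= 1.99257 + 8.81845 = 10.81102 Da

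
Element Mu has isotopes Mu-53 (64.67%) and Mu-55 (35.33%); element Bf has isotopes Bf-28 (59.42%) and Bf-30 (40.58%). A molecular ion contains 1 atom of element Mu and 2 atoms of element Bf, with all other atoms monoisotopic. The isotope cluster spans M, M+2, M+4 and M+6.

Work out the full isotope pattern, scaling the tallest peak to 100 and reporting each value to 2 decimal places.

Element Mu pattern (n=1): 0.6467 : 0.3533
Element Bf pattern (n=2): 0.35307364 : 0.48225272 : 0.16467364
Convolve the two distributions (both contribute in 2-u steps):
  M: 0.6467×0.35307364 = 0.228333
  M+2: 0.6467×0.48225272 + 0.3533×0.35307364 = 0.436614
  M+4: 0.6467×0.16467364 + 0.3533×0.48225272 = 0.276874
  M+6: 0.3533×0.16467364 = 0.058179
Scale to base peak (0.436614) = 100: 52.30 : 100.00 : 63.41 : 13.33

52.30 : 100.00 : 63.41 : 13.33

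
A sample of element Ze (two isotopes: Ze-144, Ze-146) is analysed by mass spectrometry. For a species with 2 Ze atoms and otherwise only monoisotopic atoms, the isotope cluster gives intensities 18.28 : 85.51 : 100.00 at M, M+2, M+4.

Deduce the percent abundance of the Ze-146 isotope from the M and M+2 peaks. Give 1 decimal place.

If p is the fraction of Ze that is Ze-144, then I(M+2)/I(M) = [C(2,1)·p^1·(1−p)] / p^2 = 2·(1−p)/p = 85.51/18.28 = 4.6778
(1−p)/p = 4.6778/2 = 2.3389  ⇒  p = 1/(1 + 2.3389) = 0.2995
Ze-144: 30.0%, Ze-146: 70.0%.

70.0%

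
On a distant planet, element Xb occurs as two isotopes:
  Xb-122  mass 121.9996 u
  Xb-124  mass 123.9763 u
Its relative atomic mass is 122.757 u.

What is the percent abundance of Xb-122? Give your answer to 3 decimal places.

With x = fraction of Xb-122 (so Xb-124 is 1 − x):
121.9996·x + 123.9763·(1 − x) = 122.757
(121.9996 − 123.9763)·x = 122.757 − 123.9763
x = -1.2193 / -1.9767 = 0.61684 → 61.684% Xb-122, 38.316% Xb-124.

61.684%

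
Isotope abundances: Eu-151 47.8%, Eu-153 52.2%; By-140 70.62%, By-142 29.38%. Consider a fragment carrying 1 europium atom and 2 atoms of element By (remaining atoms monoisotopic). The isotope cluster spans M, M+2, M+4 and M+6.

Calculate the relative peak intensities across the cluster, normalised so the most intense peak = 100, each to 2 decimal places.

Europium pattern (n=1): 0.4780 : 0.5220
Element By pattern (n=2): 0.49871844 : 0.41496312 : 0.08631844
Convolve the two distributions (both contribute in 2-u steps):
  M: 0.4780×0.49871844 = 0.238387
  M+2: 0.4780×0.41496312 + 0.5220×0.49871844 = 0.458683
  M+4: 0.4780×0.08631844 + 0.5220×0.41496312 = 0.257871
  M+6: 0.5220×0.08631844 = 0.045058
Scale to base peak (0.458683) = 100: 51.97 : 100.00 : 56.22 : 9.82

51.97 : 100.00 : 56.22 : 9.82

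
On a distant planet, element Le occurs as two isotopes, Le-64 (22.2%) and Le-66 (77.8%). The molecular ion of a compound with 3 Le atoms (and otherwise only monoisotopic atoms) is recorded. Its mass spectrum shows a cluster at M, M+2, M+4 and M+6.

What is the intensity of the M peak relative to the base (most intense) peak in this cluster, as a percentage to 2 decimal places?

Binomial terms of (0.222 + 0.778)^3: M 0.0109, M+2 0.1150, M+4 0.4031, M+6 0.4709 → M+6 is the base peak.
P(M+6) = C(3,3) × 0.222^0 × 0.778^3 = 1 × 1.0000 × 0.47091095 = 0.470911 (base)
P(M) = C(3,0) × 0.222^3 × 0.778^0 = 1 × 0.01094105 × 1.0000 = 0.010941
Relative intensity = 0.010941 / 0.470911 × 100 = 2.32

2.32%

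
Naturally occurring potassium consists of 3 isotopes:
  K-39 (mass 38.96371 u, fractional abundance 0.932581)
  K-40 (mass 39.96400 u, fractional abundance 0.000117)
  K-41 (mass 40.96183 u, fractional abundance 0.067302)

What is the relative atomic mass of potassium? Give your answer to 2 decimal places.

Average mass = Σ (abundance × isotope mass) = 0.932581 × 38.96371 + 0.000117 × 39.96400 + 0.067302 × 40.96183
= 36.336816 + 0.004676 + 2.756813 = 39.098305 u

39.10 u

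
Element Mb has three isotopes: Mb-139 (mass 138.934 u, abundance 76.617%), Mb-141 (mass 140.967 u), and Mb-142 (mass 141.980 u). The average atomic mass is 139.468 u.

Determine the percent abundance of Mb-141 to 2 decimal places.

17.60%

Let x and y be the fractions of Mb-141 and Mb-142. Then x + y = 1 − 0.76617 = 0.23383 and 140.967x + 141.980y = 139.468 − 0.76617×138.934 = 33.02093722.
Substituting: 140.967x + 141.980(0.23383 − x) = 33.02093722
(140.967 − 141.980)x = -0.17824618  ⇒  x = 0.17596, y = 0.05787
Mb-141: 17.60%, Mb-142: 5.79%.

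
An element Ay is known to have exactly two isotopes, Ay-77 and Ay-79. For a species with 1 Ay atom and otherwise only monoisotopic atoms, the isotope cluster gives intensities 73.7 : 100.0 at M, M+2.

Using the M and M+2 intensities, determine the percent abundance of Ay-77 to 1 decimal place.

42.4%

Let p = fractional abundance of Ay-77. I(M+2)/I(M) = [C(1,1)·p^0·(1−p)] / p^1 = 1·(1−p)/p = 100.0/73.7 = 1.3569
(1−p)/p = 1.3569/1 = 1.3569  ⇒  p = 1/(1 + 1.3569) = 0.4243
Ay-77: 42.4%, Ay-79: 57.6%.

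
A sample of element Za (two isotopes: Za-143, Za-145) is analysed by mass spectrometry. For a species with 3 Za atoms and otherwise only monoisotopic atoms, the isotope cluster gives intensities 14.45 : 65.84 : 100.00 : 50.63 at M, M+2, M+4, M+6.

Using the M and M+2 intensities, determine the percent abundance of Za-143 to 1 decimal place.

If p is the fraction of Za that is Za-143, then I(M+2)/I(M) = [C(3,1)·p^2·(1−p)] / p^3 = 3·(1−p)/p = 65.84/14.45 = 4.5564
(1−p)/p = 4.5564/3 = 1.5188  ⇒  p = 1/(1 + 1.5188) = 0.3970
Za-143: 39.7%, Za-145: 60.3%.

39.7%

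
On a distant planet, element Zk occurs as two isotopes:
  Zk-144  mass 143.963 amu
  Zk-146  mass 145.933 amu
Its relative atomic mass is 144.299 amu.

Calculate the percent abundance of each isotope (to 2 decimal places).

With x = fraction of Zk-144 (so Zk-146 is 1 − x):
143.963·x + 145.933·(1 − x) = 144.299
(143.963 − 145.933)·x = 144.299 − 145.933
x = -1.634 / -1.970 = 0.82944 → 82.94% Zk-144, 17.06% Zk-146.

Zk-144: 82.94%, Zk-146: 17.06%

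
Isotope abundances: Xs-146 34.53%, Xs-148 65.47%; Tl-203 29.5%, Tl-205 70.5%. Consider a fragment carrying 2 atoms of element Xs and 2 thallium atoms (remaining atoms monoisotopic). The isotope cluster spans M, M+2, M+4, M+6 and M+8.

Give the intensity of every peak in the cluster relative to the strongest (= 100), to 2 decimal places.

2.57 : 22.07 : 70.63 : 100.00 : 52.86

Element Xs pattern (n=2): 0.11923209 : 0.45213582 : 0.42863209
Thallium pattern (n=2): 0.087025 : 0.41595 : 0.497025
Convolve the two distributions (both contribute in 2-u steps):
  M: 0.11923209×0.087025 = 0.010376
  M+2: 0.11923209×0.41595 + 0.45213582×0.087025 = 0.088942
  M+4: 0.11923209×0.497025 + 0.45213582×0.41595 + 0.42863209×0.087025 = 0.284629
  M+6: 0.45213582×0.497025 + 0.42863209×0.41595 = 0.403012
  M+8: 0.42863209×0.497025 = 0.213041
Scale to base peak (0.403012) = 100: 2.57 : 22.07 : 70.63 : 100.00 : 52.86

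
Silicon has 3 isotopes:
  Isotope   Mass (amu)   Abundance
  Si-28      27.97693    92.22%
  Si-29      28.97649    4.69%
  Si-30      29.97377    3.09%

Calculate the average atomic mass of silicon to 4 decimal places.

The abundance-weighted mean is 0.9222 × 27.97693 + 0.0469 × 28.97649 + 0.0309 × 29.97377
= 25.800325 + 1.358997 + 0.926189 = 28.085511 amu

28.0855 amu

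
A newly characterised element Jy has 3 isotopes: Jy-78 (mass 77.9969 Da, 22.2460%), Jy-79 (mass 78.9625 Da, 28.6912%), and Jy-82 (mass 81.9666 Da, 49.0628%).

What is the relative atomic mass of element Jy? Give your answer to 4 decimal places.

80.2216 Da

Average mass = Σ (abundance × isotope mass) = 0.222460 × 77.9969 + 0.286912 × 78.9625 + 0.490628 × 81.9666
= 17.35119 + 22.65529 + 40.21511 = 80.22159 Da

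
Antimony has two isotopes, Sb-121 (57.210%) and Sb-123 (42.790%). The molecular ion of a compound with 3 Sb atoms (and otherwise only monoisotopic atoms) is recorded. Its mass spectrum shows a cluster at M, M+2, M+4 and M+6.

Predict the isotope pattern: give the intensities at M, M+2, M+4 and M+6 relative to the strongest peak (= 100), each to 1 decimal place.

44.6 : 100.0 : 74.8 : 18.6

Each Sb atom is independently Sb-121 (p = 0.57210) or Sb-123 (q = 0.42790); the cluster is the binomial expansion (p + q)^3.
P(M) = 0.57210^3 = 0.187247
P(M+2) = 3 × 0.57210^2 × 0.42790^1 = 0.420153
P(M+4) = 3 × 0.57210^1 × 0.42790^2 = 0.314252
P(M+6) = 0.42790^3 = 0.078348
The M+2 peak is largest (0.420153); scaling to 100 gives 44.6 : 100.0 : 74.8 : 18.6.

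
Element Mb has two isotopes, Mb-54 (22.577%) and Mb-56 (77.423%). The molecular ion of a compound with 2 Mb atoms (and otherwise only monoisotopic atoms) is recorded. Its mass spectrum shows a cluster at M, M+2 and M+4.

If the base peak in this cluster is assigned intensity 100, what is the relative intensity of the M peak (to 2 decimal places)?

8.50

Binomial terms of (0.22577 + 0.77423)^2: M 0.0510, M+2 0.3496, M+4 0.5994 → M+4 is the base peak.
P(M+4) = C(2,2) × 0.22577^0 × 0.77423^2 = 1 × 1.0000 × 0.59943209 = 0.599432 (base)
P(M) = C(2,0) × 0.22577^2 × 0.77423^0 = 1 × 0.05097209 × 1.0000 = 0.050972
Relative intensity = 0.050972 / 0.599432 × 100 = 8.50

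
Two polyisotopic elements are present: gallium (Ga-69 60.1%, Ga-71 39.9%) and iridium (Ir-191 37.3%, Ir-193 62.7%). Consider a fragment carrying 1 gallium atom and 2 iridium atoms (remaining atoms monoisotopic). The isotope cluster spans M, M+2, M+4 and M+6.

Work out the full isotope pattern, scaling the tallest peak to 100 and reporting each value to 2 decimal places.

Gallium pattern (n=1): 0.6010 : 0.3990
Iridium pattern (n=2): 0.139129 : 0.467742 : 0.393129
Convolve the two distributions (both contribute in 2-u steps):
  M: 0.6010×0.139129 = 0.083617
  M+2: 0.6010×0.467742 + 0.3990×0.139129 = 0.336625
  M+4: 0.6010×0.393129 + 0.3990×0.467742 = 0.422900
  M+6: 0.3990×0.393129 = 0.156858
Scale to base peak (0.422900) = 100: 19.77 : 79.60 : 100.00 : 37.09

19.77 : 79.60 : 100.00 : 37.09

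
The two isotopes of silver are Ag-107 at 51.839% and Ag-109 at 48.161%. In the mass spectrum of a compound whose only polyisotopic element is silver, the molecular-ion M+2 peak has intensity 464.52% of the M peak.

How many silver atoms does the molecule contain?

5

The M+2/M ratio from n Ag atoms is n · q/p = n · 0.48161/0.51839.
n = 4.6452 × 0.51839/0.48161 = 5.00 ≈ 5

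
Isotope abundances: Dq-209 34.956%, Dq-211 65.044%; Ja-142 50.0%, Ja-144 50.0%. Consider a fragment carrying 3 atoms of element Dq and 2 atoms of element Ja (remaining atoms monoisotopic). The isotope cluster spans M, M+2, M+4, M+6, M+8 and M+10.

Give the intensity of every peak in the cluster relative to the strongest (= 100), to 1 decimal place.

3.0 : 23.1 : 68.8 : 100.0 : 71.0 : 19.6

Element Dq pattern (n=3): 0.0427135 : 0.23843607 : 0.44366735 : 0.27518308
Element Ja pattern (n=2): 0.2500 : 0.5000 : 0.2500
Convolve the two distributions (both contribute in 2-u steps):
  M: 0.0427135×0.2500 = 0.010678
  M+2: 0.0427135×0.5000 + 0.23843607×0.2500 = 0.080966
  M+4: 0.0427135×0.2500 + 0.23843607×0.5000 + 0.44366735×0.2500 = 0.240813
  M+6: 0.23843607×0.2500 + 0.44366735×0.5000 + 0.27518308×0.2500 = 0.350238
  M+8: 0.44366735×0.2500 + 0.27518308×0.5000 = 0.248508
  M+10: 0.27518308×0.2500 = 0.068796
Scale to base peak (0.350238) = 100: 3.0 : 23.1 : 68.8 : 100.0 : 71.0 : 19.6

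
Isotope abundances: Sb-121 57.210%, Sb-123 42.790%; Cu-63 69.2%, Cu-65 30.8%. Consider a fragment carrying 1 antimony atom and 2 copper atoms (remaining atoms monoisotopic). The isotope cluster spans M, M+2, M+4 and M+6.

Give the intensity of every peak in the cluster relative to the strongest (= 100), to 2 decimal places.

Antimony pattern (n=1): 0.5721 : 0.4279
Copper pattern (n=2): 0.478864 : 0.426272 : 0.094864
Convolve the two distributions (both contribute in 2-u steps):
  M: 0.5721×0.478864 = 0.273958
  M+2: 0.5721×0.426272 + 0.4279×0.478864 = 0.448776
  M+4: 0.5721×0.094864 + 0.4279×0.426272 = 0.236673
  M+6: 0.4279×0.094864 = 0.040592
Scale to base peak (0.448776) = 100: 61.05 : 100.00 : 52.74 : 9.05

61.05 : 100.00 : 52.74 : 9.05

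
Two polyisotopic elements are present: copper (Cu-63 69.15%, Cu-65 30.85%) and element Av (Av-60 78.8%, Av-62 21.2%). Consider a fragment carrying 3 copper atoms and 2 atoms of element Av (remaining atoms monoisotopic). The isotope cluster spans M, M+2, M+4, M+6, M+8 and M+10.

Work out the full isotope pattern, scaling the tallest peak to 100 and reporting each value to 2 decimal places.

53.29 : 100.00 : 74.06 : 27.02 : 4.85 : 0.34

Copper pattern (n=3): 0.33065611 : 0.44254842 : 0.19743483 : 0.02936064
Element Av pattern (n=2): 0.620944 : 0.334112 : 0.044944
Convolve the two distributions (both contribute in 2-u steps):
  M: 0.33065611×0.620944 = 0.205319
  M+2: 0.33065611×0.334112 + 0.44254842×0.620944 = 0.385274
  M+4: 0.33065611×0.044944 + 0.44254842×0.334112 + 0.19743483×0.620944 = 0.285318
  M+6: 0.44254842×0.044944 + 0.19743483×0.334112 + 0.02936064×0.620944 = 0.104087
  M+8: 0.19743483×0.044944 + 0.02936064×0.334112 = 0.018683
  M+10: 0.02936064×0.044944 = 0.001320
Scale to base peak (0.385274) = 100: 53.29 : 100.00 : 74.06 : 27.02 : 4.85 : 0.34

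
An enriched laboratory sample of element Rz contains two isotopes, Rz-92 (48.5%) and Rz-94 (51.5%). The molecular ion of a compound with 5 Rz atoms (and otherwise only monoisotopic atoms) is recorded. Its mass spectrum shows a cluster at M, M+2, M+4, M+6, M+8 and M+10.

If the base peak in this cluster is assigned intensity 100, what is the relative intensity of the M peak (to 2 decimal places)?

Term probabilities: M 0.0268, M+2 0.1425, M+4 0.3026, M+6 0.3213, M+8 0.1706, M+10 0.0362. Base peak = M+6.
P(M+6) = C(5,3) × 0.485^2 × 0.515^3 = 10 × 0.235225 × 0.13659088 = 0.321296 (base)
P(M) = C(5,0) × 0.485^5 × 0.515^0 = 1 × 0.02683544 × 1.0000 = 0.026835
Relative intensity = 0.026835 / 0.321296 × 100 = 8.35

8.35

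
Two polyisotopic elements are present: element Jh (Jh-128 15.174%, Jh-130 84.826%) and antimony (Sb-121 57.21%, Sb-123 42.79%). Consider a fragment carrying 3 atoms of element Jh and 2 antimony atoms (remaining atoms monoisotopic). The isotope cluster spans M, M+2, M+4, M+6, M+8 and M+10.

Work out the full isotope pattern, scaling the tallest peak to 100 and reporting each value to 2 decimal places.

0.31 : 5.63 : 36.81 : 100.00 : 96.75 : 30.13

Element Jh pattern (n=3): 0.00349382 : 0.05859363 : 0.32755129 : 0.61036127
Antimony pattern (n=2): 0.32729841 : 0.48960318 : 0.18309841
Convolve the two distributions (both contribute in 2-u steps):
  M: 0.00349382×0.32729841 = 0.001144
  M+2: 0.00349382×0.48960318 + 0.05859363×0.32729841 = 0.020888
  M+4: 0.00349382×0.18309841 + 0.05859363×0.48960318 + 0.32755129×0.32729841 = 0.136534
  M+6: 0.05859363×0.18309841 + 0.32755129×0.48960318 + 0.61036127×0.32729841 = 0.370869
  M+8: 0.32755129×0.18309841 + 0.61036127×0.48960318 = 0.358809
  M+10: 0.61036127×0.18309841 = 0.111756
Scale to base peak (0.370869) = 100: 0.31 : 5.63 : 36.81 : 100.00 : 96.75 : 30.13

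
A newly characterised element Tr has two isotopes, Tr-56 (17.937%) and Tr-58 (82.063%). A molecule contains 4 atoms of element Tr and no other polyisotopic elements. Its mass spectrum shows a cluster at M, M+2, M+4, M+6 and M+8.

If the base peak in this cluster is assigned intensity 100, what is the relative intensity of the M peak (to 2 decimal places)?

Term probabilities: M 0.0010, M+2 0.0189, M+4 0.1300, M+6 0.3965, M+8 0.4535. Base peak = M+8.
P(M+8) = C(4,4) × 0.17937^0 × 0.82063^4 = 1 × 1.0000 × 0.45351281 = 0.453513 (base)
P(M) = C(4,0) × 0.17937^4 × 0.82063^0 = 1 × 0.00103514 × 1.0000 = 0.001035
Relative intensity = 0.001035 / 0.453513 × 100 = 0.23

0.23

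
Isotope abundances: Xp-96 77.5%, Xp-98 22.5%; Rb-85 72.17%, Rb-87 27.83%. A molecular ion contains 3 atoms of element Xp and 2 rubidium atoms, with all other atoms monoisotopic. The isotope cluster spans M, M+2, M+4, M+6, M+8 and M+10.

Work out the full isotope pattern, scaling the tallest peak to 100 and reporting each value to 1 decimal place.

60.9 : 100.0 : 65.4 : 21.3 : 3.4 : 0.2

Element Xp pattern (n=3): 0.46548438 : 0.40542188 : 0.11770312 : 0.01139062
Rubidium pattern (n=2): 0.52085089 : 0.40169822 : 0.07745089
Convolve the two distributions (both contribute in 2-u steps):
  M: 0.46548438×0.52085089 = 0.242448
  M+2: 0.46548438×0.40169822 + 0.40542188×0.52085089 = 0.398149
  M+4: 0.46548438×0.07745089 + 0.40542188×0.40169822 + 0.11770312×0.52085089 = 0.260215
  M+6: 0.40542188×0.07745089 + 0.11770312×0.40169822 + 0.01139062×0.52085089 = 0.084614
  M+8: 0.11770312×0.07745089 + 0.01139062×0.40169822 = 0.013692
  M+10: 0.01139062×0.07745089 = 0.000882
Scale to base peak (0.398149) = 100: 60.9 : 100.0 : 65.4 : 21.3 : 3.4 : 0.2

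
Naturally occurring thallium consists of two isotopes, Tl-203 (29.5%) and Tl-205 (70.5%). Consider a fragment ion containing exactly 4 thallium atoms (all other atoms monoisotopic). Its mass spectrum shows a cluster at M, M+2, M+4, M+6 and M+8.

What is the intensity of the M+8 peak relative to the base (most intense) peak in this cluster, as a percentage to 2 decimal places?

Binomial terms of (0.295 + 0.705)^4: M 0.0076, M+2 0.0724, M+4 0.2595, M+6 0.4135, M+8 0.2470 → M+6 is the base peak.
P(M+6) = C(4,3) × 0.295^1 × 0.705^3 = 4 × 0.2950 × 0.35040263 = 0.413475 (base)
P(M+8) = C(4,4) × 0.295^0 × 0.705^4 = 1 × 1.0000 × 0.24703385 = 0.247034
Relative intensity = 0.247034 / 0.413475 × 100 = 59.75

59.75%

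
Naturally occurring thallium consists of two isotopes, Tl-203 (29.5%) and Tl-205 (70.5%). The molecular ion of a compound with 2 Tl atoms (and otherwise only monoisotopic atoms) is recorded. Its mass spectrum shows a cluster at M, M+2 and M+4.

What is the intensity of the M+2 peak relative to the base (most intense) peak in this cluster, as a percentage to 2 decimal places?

83.69%

Binomial terms of (0.295 + 0.705)^2: M 0.0870, M+2 0.4160, M+4 0.4970 → M+4 is the base peak.
P(M+4) = C(2,2) × 0.295^0 × 0.705^2 = 1 × 1.0000 × 0.497025 = 0.497025 (base)
P(M+2) = C(2,1) × 0.295^1 × 0.705^1 = 2 × 0.2950 × 0.7050 = 0.415950
Relative intensity = 0.415950 / 0.497025 × 100 = 83.69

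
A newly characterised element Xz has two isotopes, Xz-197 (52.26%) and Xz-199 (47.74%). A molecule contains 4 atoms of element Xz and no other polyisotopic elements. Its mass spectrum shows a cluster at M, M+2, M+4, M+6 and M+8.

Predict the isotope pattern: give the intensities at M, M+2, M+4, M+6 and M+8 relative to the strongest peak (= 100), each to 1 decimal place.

Each Xz atom is independently Xz-197 (p = 0.5226) or Xz-199 (q = 0.4774); the cluster is the binomial expansion (p + q)^4.
P(M) = 0.5226^4 = 0.074589
P(M+2) = 4 × 0.5226^3 × 0.4774^1 = 0.272553
P(M+4) = 6 × 0.5226^2 × 0.4774^2 = 0.373469
P(M+6) = 4 × 0.5226^1 × 0.4774^3 = 0.227445
P(M+8) = 0.4774^4 = 0.051943
The M+4 peak is largest (0.373469); scaling to 100 gives 20.0 : 73.0 : 100.0 : 60.9 : 13.9.

20.0 : 73.0 : 100.0 : 60.9 : 13.9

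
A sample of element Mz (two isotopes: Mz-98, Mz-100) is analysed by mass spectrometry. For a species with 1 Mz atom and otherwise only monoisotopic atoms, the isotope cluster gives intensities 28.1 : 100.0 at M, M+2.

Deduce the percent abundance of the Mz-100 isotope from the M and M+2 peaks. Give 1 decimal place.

78.1%

If p is the fraction of Mz that is Mz-98, then I(M+2)/I(M) = [C(1,1)·p^0·(1−p)] / p^1 = 1·(1−p)/p = 100.0/28.1 = 3.5587
(1−p)/p = 3.5587/1 = 3.5587  ⇒  p = 1/(1 + 3.5587) = 0.2194
Mz-98: 21.9%, Mz-100: 78.1%.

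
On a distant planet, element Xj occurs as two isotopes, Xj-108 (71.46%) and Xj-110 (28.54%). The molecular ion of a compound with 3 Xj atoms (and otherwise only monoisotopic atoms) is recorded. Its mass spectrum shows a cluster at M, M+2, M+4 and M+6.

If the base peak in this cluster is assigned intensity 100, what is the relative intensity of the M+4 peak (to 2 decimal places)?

(0.7146 + 0.2854)^3 gives M 0.3649, M+2 0.4372, M+4 0.1746, M+6 0.0232; the largest is M+2.
P(M+2) = C(3,1) × 0.7146^2 × 0.2854^1 = 3 × 0.51065316 × 0.2854 = 0.437221 (base)
P(M+4) = C(3,2) × 0.7146^1 × 0.2854^2 = 3 × 0.7146 × 0.08145316 = 0.174619
Relative intensity = 0.174619 / 0.437221 × 100 = 39.94

39.94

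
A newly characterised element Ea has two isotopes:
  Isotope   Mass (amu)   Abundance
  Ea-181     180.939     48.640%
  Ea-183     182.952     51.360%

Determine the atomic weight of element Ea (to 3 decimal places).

181.973 amu

Weight each isotope mass by its fractional abundance: 0.48640 × 180.939 + 0.51360 × 182.952
= 88.0087 + 93.9641 = 181.9728 amu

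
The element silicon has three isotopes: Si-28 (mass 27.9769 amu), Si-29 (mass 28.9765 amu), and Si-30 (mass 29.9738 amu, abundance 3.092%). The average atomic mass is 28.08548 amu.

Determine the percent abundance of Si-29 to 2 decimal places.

Let x and y be the fractions of Si-28 and Si-29. Then x + y = 1 − 0.03092 = 0.96908 and 27.9769x + 28.9765y = 28.08548 − 0.03092×29.9738 = 27.158690104.
Substituting: 27.9769x + 28.9765(0.96908 − x) = 27.158690104
(27.9769 − 28.9765)x = -0.921856516  ⇒  x = 0.92223, y = 0.04685
Si-28: 92.22%, Si-29: 4.69%.

4.69%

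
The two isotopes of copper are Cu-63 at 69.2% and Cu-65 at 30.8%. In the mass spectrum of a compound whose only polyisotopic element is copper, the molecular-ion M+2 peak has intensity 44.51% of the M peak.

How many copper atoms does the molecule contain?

1

For n independent Cu atoms, I(M+2)/I(M) = n · (abundance Cu-65) / (abundance Cu-63) = n · 0.308/0.692.
n = 0.4451 × 0.692/0.308 = 1.00 ≈ 1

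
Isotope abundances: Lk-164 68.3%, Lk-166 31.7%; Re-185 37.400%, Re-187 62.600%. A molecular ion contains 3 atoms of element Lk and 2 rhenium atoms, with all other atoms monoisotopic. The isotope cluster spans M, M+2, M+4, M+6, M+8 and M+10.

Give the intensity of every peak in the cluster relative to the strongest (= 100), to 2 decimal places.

Element Lk pattern (n=3): 0.31861199 : 0.44363104 : 0.20590196 : 0.03185501
Rhenium pattern (n=2): 0.139876 : 0.468248 : 0.391876
Convolve the two distributions (both contribute in 2-u steps):
  M: 0.31861199×0.139876 = 0.044566
  M+2: 0.31861199×0.468248 + 0.44363104×0.139876 = 0.211243
  M+4: 0.31861199×0.391876 + 0.44363104×0.468248 + 0.20590196×0.139876 = 0.361386
  M+6: 0.44363104×0.391876 + 0.20590196×0.468248 + 0.03185501×0.139876 = 0.274717
  M+8: 0.20590196×0.391876 + 0.03185501×0.468248 = 0.095604
  M+10: 0.03185501×0.391876 = 0.012483
Scale to base peak (0.361386) = 100: 12.33 : 58.45 : 100.00 : 76.02 : 26.45 : 3.45

12.33 : 58.45 : 100.00 : 76.02 : 26.45 : 3.45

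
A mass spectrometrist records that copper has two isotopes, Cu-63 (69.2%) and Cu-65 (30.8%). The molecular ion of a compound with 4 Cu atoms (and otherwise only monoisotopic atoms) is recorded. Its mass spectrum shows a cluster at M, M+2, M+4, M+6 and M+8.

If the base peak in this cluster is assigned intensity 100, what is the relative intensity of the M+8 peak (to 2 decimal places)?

2.20

Term probabilities: M 0.2293, M+2 0.4083, M+4 0.2726, M+6 0.0809, M+8 0.0090. Base peak = M+2.
P(M+2) = C(4,1) × 0.692^3 × 0.308^1 = 4 × 0.33137389 × 0.3080 = 0.408253 (base)
P(M+8) = C(4,4) × 0.692^0 × 0.308^4 = 1 × 1.0000 × 0.00899918 = 0.008999
Relative intensity = 0.008999 / 0.408253 × 100 = 2.20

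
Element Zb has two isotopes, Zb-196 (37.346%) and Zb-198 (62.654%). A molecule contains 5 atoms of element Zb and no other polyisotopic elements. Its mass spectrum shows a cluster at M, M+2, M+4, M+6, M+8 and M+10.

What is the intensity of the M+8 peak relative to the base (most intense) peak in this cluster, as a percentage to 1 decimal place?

83.9%

Term probabilities: M 0.0073, M+2 0.0609, M+4 0.2045, M+6 0.3430, M+8 0.2877, M+10 0.0965. Base peak = M+6.
P(M+6) = C(5,3) × 0.37346^2 × 0.62654^3 = 10 × 0.13947237 × 0.24594976 = 0.343032 (base)
P(M+8) = C(5,4) × 0.37346^1 × 0.62654^4 = 5 × 0.37346 × 0.15409736 = 0.287746
Relative intensity = 0.287746 / 0.343032 × 100 = 83.9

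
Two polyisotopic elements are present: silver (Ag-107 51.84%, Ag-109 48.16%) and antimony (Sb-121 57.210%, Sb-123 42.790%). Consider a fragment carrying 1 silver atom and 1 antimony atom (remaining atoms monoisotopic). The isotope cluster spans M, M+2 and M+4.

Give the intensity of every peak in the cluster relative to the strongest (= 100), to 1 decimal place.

59.6 : 100.0 : 41.4

Silver pattern (n=1): 0.5184 : 0.4816
Antimony pattern (n=1): 0.5721 : 0.4279
Convolve the two distributions (both contribute in 2-u steps):
  M: 0.5184×0.5721 = 0.296577
  M+2: 0.5184×0.4279 + 0.4816×0.5721 = 0.497347
  M+4: 0.4816×0.4279 = 0.206077
Scale to base peak (0.497347) = 100: 59.6 : 100.0 : 41.4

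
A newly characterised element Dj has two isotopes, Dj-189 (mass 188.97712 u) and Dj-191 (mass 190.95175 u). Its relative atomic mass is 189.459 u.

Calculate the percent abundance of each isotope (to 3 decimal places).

Dj-189: 75.596%, Dj-191: 24.404%

With x = fraction of Dj-189 (so Dj-191 is 1 − x):
188.97712·x + 190.95175·(1 − x) = 189.459
(188.97712 − 190.95175)·x = 189.459 − 190.95175
x = -1.49275 / -1.97463 = 0.75596 → 75.596% Dj-189, 24.404% Dj-191.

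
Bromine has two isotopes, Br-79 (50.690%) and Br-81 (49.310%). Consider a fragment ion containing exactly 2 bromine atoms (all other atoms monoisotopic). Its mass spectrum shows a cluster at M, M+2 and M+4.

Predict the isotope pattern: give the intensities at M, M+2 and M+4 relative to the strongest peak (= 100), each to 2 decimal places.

51.40 : 100.00 : 48.64

The 2 Br atoms are independent, so intensities follow the terms of (0.50690 + 0.49310)^2.
P(M) = 0.50690^2 = 0.256948
P(M+2) = 2 × 0.50690^1 × 0.49310^1 = 0.499905
P(M+4) = 0.49310^2 = 0.243148
The M+2 peak is largest (0.499905); scaling to 100 gives 51.40 : 100.00 : 48.64.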